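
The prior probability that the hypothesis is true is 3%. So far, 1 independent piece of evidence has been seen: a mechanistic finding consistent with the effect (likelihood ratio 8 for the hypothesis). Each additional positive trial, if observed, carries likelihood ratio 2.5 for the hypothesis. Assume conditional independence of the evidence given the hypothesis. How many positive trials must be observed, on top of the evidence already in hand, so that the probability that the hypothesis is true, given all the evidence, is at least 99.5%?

8

Prior odds = 0.03/0.97 = 3/97.
Bayes factor of the evidence already in hand = 8.
Odds after that evidence = (3/97) × 8 = 24/97.
Target odds = 0.995/0.005 = 199.
Need 2.5ⁿ ≥ 199 ÷ (24/97) = 19303/24.
2.5⁷ = 610.3515625 falls short of 19303/24 but 2.5⁸ = 390625/256 reaches it, so n = 8.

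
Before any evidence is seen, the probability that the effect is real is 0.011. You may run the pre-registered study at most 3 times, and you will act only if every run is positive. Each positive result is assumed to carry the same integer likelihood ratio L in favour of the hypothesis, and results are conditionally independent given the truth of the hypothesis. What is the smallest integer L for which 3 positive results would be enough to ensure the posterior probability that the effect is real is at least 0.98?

17

Prior odds = 0.011/0.989 = 11/989.
Target odds = 0.98/0.02 = 49.
Need L³ ≥ 49 ÷ (11/989) = 48461/11.
16³ = 4096 < 48461/11 ≤ 4913 = 17³, so L = 17.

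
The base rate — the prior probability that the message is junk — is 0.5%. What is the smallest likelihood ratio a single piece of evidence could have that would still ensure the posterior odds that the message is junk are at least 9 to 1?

1791

Prior odds = 0.005/0.995 = 1/199.
Target odds = 9.
Required Bayes factor = 9 ÷ (1/199) = 1791.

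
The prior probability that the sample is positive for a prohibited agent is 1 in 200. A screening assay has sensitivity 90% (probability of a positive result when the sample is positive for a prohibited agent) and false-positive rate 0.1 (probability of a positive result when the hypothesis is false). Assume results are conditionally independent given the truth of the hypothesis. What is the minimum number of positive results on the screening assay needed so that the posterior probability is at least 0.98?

5

Prior odds = 0.005/0.995 = 1/199.
Likelihood ratio of a positive result = 0.9/0.1 = 9.
Target odds: 0.98 ÷ 0.02 = 49.
Require 9ⁿ ≥ 49 ÷ (1/199) = 9751.
9⁴ = 6561 falls short of 9751 but 9⁵ = 59049 reaches it, so n = 5.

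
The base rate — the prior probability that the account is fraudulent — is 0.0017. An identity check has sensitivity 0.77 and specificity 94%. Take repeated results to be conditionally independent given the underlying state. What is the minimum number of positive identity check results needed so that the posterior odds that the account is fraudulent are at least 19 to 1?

Prior odds: 0.0017 ÷ 0.9983 = 17/9983.
False-positive rate = 1 − 0.94 = 0.06; likelihood ratio of a positive = 0.77/0.06 = 77/6.
Target odds = 19.
Require (77/6)ⁿ ≥ 19 ÷ (17/9983) = 189677/17.
(77/6)³ = 456533/216 falls short of 189677/17 but (77/6)⁴ = 35153041/1296 reaches it, so n = 4.

4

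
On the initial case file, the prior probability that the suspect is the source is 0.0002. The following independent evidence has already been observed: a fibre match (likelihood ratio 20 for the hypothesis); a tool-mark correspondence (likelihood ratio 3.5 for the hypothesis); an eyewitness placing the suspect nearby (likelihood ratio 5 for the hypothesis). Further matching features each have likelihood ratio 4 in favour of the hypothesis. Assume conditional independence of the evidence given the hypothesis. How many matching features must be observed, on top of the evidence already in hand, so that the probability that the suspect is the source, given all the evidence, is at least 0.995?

6

Prior odds = 0.0002/0.9998 = 1/4999.
Combined Bayes factor of the evidence already in hand = 20 × 3.5 × 5 = 350.
Odds after that evidence = (1/4999) × 350 = 350/4999.
Target odds = 0.995/0.005 = 199.
Need 4ⁿ ≥ 199 ÷ (350/4999) = 994801/350.
4⁵ = 1024 falls short of 994801/350 but 4⁶ = 4096 reaches it, so n = 6.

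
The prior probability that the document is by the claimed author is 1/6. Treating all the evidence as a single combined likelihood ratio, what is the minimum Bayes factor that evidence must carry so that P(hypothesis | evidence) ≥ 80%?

Prior odds = (1/6)/(5/6) = 0.2.
Target odds = 0.8/0.2 = 4.
Required Bayes factor = 4 ÷ 0.2 = 20.

20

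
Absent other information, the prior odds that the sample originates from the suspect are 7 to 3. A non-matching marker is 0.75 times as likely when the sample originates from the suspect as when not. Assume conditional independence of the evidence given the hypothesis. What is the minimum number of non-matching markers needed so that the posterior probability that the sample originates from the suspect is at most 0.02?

Prior odds = 7/3.
Likelihood ratio per non-matching marker = 0.75.
Target posterior odds = 0.02/0.98 = 1/49.
Require 0.75ⁿ ≤ 1/49 ÷ (7/3) = 3/343.
0.75¹⁶ ≈0.0100226 is still above 3/343 but 0.75¹⁷ ≈0.00751695 is at or below it, so n = 17.

17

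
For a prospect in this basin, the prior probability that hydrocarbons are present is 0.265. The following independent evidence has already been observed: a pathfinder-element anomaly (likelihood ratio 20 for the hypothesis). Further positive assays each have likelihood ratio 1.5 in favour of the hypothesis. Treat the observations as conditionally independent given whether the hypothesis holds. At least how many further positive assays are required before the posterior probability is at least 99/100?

7

Prior odds = 0.265/0.735 = 53/147.
Bayes factor of the evidence already in hand = 20.
Odds after that evidence = (53/147) × 20 = 1060/147.
Target odds = 0.99/0.01 = 99.
Need 1.5ⁿ ≥ 99 ÷ (1060/147) = 14553/1060.
1.5⁶ = 11.390625 falls short of 14553/1060 but 1.5⁷ = 17.0859375 reaches it, so n = 7.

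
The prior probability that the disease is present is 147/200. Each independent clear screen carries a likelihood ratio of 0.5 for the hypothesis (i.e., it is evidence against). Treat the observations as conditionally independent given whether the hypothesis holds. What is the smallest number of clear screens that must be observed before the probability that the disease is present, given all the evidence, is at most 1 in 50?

Prior odds: 0.735 ÷ 0.265 = 147/53.
Likelihood ratio per clear screen = 0.5.
Target odds: 0.02 ÷ 0.98 = 1/49.
Require 0.5ⁿ ≤ 1/49 ÷ (147/53) = 53/7203.
0.5⁷ = 0.0078125 is still above 53/7203 but 0.5⁸ = 0.00390625 is at or below it, so n = 8.

8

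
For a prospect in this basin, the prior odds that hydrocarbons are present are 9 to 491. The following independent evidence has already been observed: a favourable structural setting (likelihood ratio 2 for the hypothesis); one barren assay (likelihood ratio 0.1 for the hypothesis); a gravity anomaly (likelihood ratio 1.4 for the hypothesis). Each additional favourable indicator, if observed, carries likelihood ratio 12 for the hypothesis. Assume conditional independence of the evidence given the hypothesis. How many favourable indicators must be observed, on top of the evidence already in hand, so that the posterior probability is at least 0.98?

Prior odds = 9/491.
Combined Bayes factor of the evidence already in hand = 2 × 0.1 × 1.4 = 0.28.
Odds after that evidence = (9/491) × 0.28 = 63/12275.
Target odds = 0.98/0.02 = 49.
Need 12ⁿ ≥ 49 ÷ (63/12275) = 85925/9.
12³ = 1728 falls short of 85925/9 but 12⁴ = 20736 reaches it, so n = 4.

4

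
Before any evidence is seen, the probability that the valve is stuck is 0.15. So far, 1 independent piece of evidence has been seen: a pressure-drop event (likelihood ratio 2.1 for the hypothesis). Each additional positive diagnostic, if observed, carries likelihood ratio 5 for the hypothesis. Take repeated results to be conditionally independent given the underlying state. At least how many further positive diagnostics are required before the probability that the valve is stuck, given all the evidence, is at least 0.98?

4

Prior odds = 0.15/0.85 = 3/17.
Bayes factor of the evidence already in hand = 2.1.
Odds after that evidence = (3/17) × 2.1 = 63/170.
Target odds = 0.98/0.02 = 49.
Need 5ⁿ ≥ 49 ÷ (63/170) = 1190/9.
5³ = 125 falls short of 1190/9 but 5⁴ = 625 reaches it, so n = 4.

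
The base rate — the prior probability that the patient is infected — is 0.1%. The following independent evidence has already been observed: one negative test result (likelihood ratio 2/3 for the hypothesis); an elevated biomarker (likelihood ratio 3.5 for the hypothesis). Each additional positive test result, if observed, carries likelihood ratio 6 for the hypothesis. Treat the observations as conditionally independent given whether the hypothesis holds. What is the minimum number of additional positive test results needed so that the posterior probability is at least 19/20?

Prior odds = 0.001/0.999 = 1/999.
Combined Bayes factor of the evidence already in hand = (2/3) × 3.5 = 7/3.
Odds after that evidence = (1/999) × 7/3 = 7/2997.
Target odds = 0.95/0.05 = 19.
Need 6ⁿ ≥ 19 ÷ (7/2997) = 56943/7.
6⁵ = 7776 falls short of 56943/7 but 6⁶ = 46656 reaches it, so n = 6.

6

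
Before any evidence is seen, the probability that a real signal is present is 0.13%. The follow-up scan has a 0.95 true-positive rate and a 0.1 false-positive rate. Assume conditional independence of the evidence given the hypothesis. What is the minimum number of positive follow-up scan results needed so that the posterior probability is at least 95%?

Prior odds: 0.0013 ÷ 0.9987 = 13/9987.
Likelihood ratio of a positive result = 0.95/0.1 = 9.5.
Target odds: 0.95 ÷ 0.05 = 19.
Require 9.5ⁿ ≥ 19 ÷ (13/9987) = 189753/13.
9.5⁴ = 8145.0625 falls short of 189753/13 but 9.5⁵ = 77378.09375 reaches it, so n = 5.

5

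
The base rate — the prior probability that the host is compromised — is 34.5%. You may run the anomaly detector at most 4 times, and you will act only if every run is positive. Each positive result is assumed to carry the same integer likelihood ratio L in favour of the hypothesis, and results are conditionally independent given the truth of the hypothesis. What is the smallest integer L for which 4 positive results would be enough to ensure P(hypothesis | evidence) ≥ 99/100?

4

Prior odds = 0.345/0.655 = 69/131.
Target odds = 0.99/0.01 = 99.
Need L⁴ ≥ 99 ÷ (69/131) = 4323/23.
3⁴ = 81 < 4323/23 ≤ 256 = 4⁴, so L = 4.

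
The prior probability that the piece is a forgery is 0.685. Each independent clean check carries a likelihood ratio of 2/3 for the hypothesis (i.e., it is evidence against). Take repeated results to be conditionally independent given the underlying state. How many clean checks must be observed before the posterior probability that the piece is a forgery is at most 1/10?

8

Prior odds: 0.685 ÷ 0.315 = 137/63.
Likelihood ratio per clean check = 2/3.
Target posterior odds = 0.1/0.9 = 1/9.
Need (137/63) × (2/3)ⁿ ≤ 1/9, i.e. (2/3)ⁿ ≤ 7/137.
(2/3)⁷ = 128/2187 is still above 7/137 but (2/3)⁸ = 256/6561 is at or below it, so n = 8.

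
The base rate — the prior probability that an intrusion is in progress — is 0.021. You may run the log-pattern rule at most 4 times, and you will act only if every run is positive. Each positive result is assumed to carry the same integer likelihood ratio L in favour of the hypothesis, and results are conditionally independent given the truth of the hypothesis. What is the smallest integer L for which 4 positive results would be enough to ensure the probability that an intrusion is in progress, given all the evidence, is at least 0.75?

Prior odds = 0.021/0.979 = 21/979.
Target odds = 0.75/0.25 = 3.
Need L⁴ ≥ 3 ÷ (21/979) = 979/7.
3⁴ = 81 < 979/7 ≤ 256 = 4⁴, so L = 4.

4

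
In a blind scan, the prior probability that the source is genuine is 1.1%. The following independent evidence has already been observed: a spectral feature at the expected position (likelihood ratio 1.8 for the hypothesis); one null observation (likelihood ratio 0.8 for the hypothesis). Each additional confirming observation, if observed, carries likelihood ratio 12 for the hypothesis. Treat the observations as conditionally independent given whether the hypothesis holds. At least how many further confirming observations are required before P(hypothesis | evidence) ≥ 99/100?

Prior odds = 0.011/0.989 = 11/989.
Combined Bayes factor of the evidence already in hand = 1.8 × 0.8 = 1.44.
Odds after that evidence = (11/989) × 1.44 = 396/24725.
Target odds = 0.99/0.01 = 99.
Need 12ⁿ ≥ 99 ÷ (396/24725) = 6181.25.
12³ = 1728 falls short of 6181.25 but 12⁴ = 20736 reaches it, so n = 4.

4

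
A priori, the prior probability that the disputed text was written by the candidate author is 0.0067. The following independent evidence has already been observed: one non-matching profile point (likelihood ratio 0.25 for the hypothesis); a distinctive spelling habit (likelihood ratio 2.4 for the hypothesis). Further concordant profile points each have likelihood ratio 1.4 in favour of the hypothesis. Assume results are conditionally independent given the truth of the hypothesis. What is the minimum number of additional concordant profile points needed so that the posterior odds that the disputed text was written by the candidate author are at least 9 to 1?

Prior odds = 0.0067/0.9933 = 67/9933.
Combined Bayes factor of the evidence already in hand = 0.25 × 2.4 = 0.6.
Odds after that evidence = (67/9933) × 0.6 = 67/16555.
Target odds = 9.
Need 1.4ⁿ ≥ 9 ÷ (67/16555) = 148995/67.
1.4²² ≈1639.9 falls short of 148995/67 but 1.4²³ ≈2295.86 reaches it, so n = 23.

23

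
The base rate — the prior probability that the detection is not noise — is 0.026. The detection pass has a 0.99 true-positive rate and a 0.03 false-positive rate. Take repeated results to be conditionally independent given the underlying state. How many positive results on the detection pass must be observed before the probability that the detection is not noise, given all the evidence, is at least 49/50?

Prior odds: 0.026 ÷ 0.974 = 13/487.
Likelihood ratio of a positive result = 0.99/0.03 = 33.
Target posterior odds = 0.98/0.02 = 49.
Need (13/487) × 33ⁿ ≥ 49, i.e. 33ⁿ ≥ 23863/13.
33² = 1089 falls short of 23863/13 but 33³ = 35937 reaches it, so n = 3.

3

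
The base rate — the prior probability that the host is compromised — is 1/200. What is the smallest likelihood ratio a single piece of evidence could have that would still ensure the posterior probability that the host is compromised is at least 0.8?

796

Prior odds = 0.005/0.995 = 1/199.
Target odds = 0.8/0.2 = 4.
Required Bayes factor = 4 ÷ (1/199) = 796.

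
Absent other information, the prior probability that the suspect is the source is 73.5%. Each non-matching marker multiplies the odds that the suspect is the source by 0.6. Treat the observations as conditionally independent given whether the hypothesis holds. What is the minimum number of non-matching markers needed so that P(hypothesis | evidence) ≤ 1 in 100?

11

Prior odds: 0.735 ÷ 0.265 = 147/53.
Likelihood ratio per non-matching marker = 0.6.
Target posterior odds = 0.01/0.99 = 1/99.
Need (147/53) × 0.6ⁿ ≤ 1/99, i.e. 0.6ⁿ ≤ 53/14553.
0.6¹⁰ = 59049/9765625 is still above 53/14553 but 0.6¹¹ = 177147/48828125 is at or below it, so n = 11.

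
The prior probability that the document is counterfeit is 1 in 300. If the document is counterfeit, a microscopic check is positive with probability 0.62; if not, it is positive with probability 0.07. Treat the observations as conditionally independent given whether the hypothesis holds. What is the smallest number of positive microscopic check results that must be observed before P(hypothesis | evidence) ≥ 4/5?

Prior odds: (1/300) ÷ (299/300) = 1/299.
Likelihood ratio of a positive = 0.62/0.07 = 62/7.
Target posterior odds = 0.8/0.2 = 4.
Need (1/299) × (62/7)ⁿ ≥ 4, i.e. (62/7)ⁿ ≥ 1196.
(62/7)³ = 238328/343 falls short of 1196 but (62/7)⁴ = 14776336/2401 reaches it, so n = 4.

4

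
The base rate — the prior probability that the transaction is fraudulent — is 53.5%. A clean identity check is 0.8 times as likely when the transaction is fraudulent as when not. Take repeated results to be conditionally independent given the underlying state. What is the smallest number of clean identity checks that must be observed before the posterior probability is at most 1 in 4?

6

Prior odds = 0.535/0.465 = 107/93.
Likelihood ratio per clean identity check = 0.8.
Target posterior odds = 0.25/0.75 = 1/3.
Require 0.8ⁿ ≤ 1/3 ÷ (107/93) = 31/107.
0.8⁵ = 0.32768 is still above 31/107 but 0.8⁶ = 4096/15625 is at or below it, so n = 6.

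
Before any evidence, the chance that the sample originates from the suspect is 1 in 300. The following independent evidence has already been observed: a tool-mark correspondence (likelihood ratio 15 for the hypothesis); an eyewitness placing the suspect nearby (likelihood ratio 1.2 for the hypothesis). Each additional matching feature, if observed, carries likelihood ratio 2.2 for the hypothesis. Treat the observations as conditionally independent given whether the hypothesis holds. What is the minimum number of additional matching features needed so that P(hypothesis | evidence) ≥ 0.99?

10

Prior odds = (1/300)/(299/300) = 1/299.
Combined Bayes factor of the evidence already in hand = 15 × 1.2 = 18.
Odds after that evidence = (1/299) × 18 = 18/299.
Target odds = 0.99/0.01 = 99.
Need 2.2ⁿ ≥ 99 ÷ (18/299) = 1644.5.
2.2⁹ ≈1207.27 falls short of 1644.5 but 2.2¹⁰ ≈2655.99 reaches it, so n = 10.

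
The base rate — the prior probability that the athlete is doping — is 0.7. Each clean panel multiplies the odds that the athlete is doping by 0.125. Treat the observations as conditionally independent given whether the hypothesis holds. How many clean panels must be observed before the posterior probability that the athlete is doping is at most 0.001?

4

Prior odds: 0.7 ÷ 0.3 = 7/3.
Likelihood ratio per clean panel = 0.125.
Target posterior odds = 0.001/0.999 = 1/999.
Need (7/3) × 0.125ⁿ ≤ 1/999, i.e. 0.125ⁿ ≤ 1/2331.
0.125³ = 0.001953125 is still above 1/2331 but 0.125⁴ = 1/4096 is at or below it, so n = 4.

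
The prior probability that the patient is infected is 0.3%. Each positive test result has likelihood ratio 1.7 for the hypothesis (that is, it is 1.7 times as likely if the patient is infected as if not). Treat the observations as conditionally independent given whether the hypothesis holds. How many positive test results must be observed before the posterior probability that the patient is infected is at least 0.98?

Prior odds: 0.003 ÷ 0.997 = 3/997.
Likelihood ratio per positive test result = 1.7.
Target odds: 0.98 ÷ 0.02 = 49.
Require 1.7ⁿ ≥ 49 ÷ (3/997) = 48853/3.
1.7¹⁸ ≈14063.1 falls short of 48853/3 but 1.7¹⁹ ≈23907.2 reaches it, so n = 19.

19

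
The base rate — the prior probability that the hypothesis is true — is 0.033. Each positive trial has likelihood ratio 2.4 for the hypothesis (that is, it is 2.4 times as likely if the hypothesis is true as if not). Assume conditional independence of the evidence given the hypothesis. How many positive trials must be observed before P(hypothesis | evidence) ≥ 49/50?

Prior odds: 0.033 ÷ 0.967 = 33/967.
Likelihood ratio per positive trial = 2.4.
Target odds: 0.98 ÷ 0.02 = 49.
Require 2.4ⁿ ≥ 49 ÷ (33/967) = 47383/33.
2.4⁸ = 429981696/390625 falls short of 47383/33 but 2.4⁹ ≈2641.81 reaches it, so n = 9.

9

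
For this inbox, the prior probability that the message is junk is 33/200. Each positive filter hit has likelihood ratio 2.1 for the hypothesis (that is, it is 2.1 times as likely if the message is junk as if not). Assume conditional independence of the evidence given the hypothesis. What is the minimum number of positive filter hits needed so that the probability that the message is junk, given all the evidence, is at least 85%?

5

Prior odds: 0.165 ÷ 0.835 = 33/167.
Likelihood ratio per positive filter hit = 2.1.
Target posterior odds = 0.85/0.15 = 17/3.
Require 2.1ⁿ ≥ 17/3 ÷ (33/167) = 2839/99.
2.1⁴ = 19.4481 falls short of 2839/99 but 2.1⁵ = 4084101/100000 reaches it, so n = 5.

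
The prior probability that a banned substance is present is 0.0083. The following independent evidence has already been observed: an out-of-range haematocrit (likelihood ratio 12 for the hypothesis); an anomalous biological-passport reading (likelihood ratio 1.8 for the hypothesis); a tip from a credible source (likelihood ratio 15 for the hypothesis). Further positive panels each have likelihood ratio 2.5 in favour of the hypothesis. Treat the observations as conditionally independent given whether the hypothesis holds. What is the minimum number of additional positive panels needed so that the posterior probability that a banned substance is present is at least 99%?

4

Prior odds = 0.0083/0.9917 = 83/9917.
Combined Bayes factor of the evidence already in hand = 12 × 1.8 × 15 = 324.
Odds after that evidence = (83/9917) × 324 = 26892/9917.
Target odds = 0.99/0.01 = 99.
Need 2.5ⁿ ≥ 99 ÷ (26892/9917) = 109087/2988.
2.5³ = 15.625 falls short of 109087/2988 but 2.5⁴ = 39.0625 reaches it, so n = 4.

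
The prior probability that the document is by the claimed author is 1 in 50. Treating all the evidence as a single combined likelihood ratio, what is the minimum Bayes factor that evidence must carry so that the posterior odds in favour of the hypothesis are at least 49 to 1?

Prior odds = 0.02/0.98 = 1/49.
Target odds = 49.
Required Bayes factor = 49 ÷ (1/49) = 2401.

2401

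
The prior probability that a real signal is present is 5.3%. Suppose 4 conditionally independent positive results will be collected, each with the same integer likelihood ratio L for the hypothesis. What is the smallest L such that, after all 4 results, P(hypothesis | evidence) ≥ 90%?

4

Prior odds = 0.053/0.947 = 53/947.
Target odds = 0.9/0.1 = 9.
Need L⁴ ≥ 9 ÷ (53/947) = 8523/53.
3⁴ = 81 < 8523/53 ≤ 256 = 4⁴, so L = 4.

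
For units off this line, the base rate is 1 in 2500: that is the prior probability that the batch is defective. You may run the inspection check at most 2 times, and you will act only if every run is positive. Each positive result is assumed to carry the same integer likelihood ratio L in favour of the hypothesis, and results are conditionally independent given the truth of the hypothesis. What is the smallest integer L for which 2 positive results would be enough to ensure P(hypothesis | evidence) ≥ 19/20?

Prior odds = 0.0004/0.9996 = 1/2499.
Target odds = 0.95/0.05 = 19.
Need L² ≥ 19 ÷ (1/2499) = 47481.
217² = 47089 < 47481 ≤ 47524 = 218², so L = 218.

218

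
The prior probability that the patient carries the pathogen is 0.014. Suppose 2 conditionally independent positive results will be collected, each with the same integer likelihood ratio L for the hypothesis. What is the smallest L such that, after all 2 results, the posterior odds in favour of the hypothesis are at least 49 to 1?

Prior odds = 0.014/0.986 = 7/493.
Target odds = 49.
Need L² ≥ 49 ÷ (7/493) = 3451.
58² = 3364 < 3451 ≤ 3481 = 59², so L = 59.

59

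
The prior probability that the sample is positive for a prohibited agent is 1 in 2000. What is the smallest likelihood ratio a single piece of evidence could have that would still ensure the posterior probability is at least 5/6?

9995

Prior odds = 0.0005/0.9995 = 1/1999.
Target odds = (5/6)/(1/6) = 5.
Required Bayes factor = 5 ÷ (1/1999) = 9995.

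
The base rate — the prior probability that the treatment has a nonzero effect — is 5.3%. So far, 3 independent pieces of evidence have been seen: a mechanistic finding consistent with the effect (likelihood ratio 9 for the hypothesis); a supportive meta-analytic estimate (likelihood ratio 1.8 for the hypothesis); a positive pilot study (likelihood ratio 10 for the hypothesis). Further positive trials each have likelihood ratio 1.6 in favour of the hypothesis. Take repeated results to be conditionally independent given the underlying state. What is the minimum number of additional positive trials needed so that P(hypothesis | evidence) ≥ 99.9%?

Prior odds = 0.053/0.947 = 53/947.
Combined Bayes factor of the evidence already in hand = 9 × 1.8 × 10 = 162.
Odds after that evidence = (53/947) × 162 = 8586/947.
Target odds = 0.999/0.001 = 999.
Need 1.6ⁿ ≥ 999 ÷ (8586/947) = 35039/318.
1.6¹⁰ ≈109.951 falls short of 35039/318 but 1.6¹¹ ≈175.922 reaches it, so n = 11.

11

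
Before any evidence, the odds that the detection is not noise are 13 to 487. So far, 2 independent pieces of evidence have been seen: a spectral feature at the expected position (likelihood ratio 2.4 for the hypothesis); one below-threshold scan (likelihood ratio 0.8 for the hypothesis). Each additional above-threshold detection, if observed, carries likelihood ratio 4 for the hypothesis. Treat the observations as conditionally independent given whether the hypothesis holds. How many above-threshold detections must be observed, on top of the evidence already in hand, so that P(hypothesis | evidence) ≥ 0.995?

Prior odds = 13/487.
Combined Bayes factor of the evidence already in hand = 2.4 × 0.8 = 1.92.
Odds after that evidence = (13/487) × 1.92 = 624/12175.
Target odds = 0.995/0.005 = 199.
Need 4ⁿ ≥ 199 ÷ (624/12175) = 2422825/624.
4⁵ = 1024 falls short of 2422825/624 but 4⁶ = 4096 reaches it, so n = 6.

6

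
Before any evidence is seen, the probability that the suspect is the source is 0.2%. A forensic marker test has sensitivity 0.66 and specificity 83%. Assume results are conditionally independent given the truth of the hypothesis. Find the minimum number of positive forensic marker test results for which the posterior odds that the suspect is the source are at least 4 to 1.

6

Prior odds: 0.002 ÷ 0.998 = 1/499.
False-positive rate = 1 − 0.83 = 0.17; likelihood ratio of a positive = 0.66/0.17 = 66/17.
Target odds = 4.
Require (66/17)ⁿ ≥ 4 ÷ (1/499) = 1996.
(66/17)⁵ ≈882.013 falls short of 1996 but (66/17)⁶ ≈3424.29 reaches it, so n = 6.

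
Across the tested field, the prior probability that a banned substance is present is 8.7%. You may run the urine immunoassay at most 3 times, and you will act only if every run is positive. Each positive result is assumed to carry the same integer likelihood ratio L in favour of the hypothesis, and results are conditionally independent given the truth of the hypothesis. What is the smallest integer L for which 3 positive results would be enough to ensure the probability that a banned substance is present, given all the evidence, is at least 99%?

11

Prior odds = 0.087/0.913 = 87/913.
Target odds = 0.99/0.01 = 99.
Need L³ ≥ 99 ÷ (87/913) = 30129/29.
10³ = 1000 < 30129/29 ≤ 1331 = 11³, so L = 11.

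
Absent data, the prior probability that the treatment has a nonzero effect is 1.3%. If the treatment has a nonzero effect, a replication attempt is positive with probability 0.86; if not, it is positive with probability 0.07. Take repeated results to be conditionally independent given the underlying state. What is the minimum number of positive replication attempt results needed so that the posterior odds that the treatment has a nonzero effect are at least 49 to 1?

Prior odds = 0.013/0.987 = 13/987.
Likelihood ratio of a positive = 0.86/0.07 = 86/7.
Target odds = 49.
Need (13/987) × (86/7)ⁿ ≥ 49, i.e. (86/7)ⁿ ≥ 48363/13.
(86/7)³ = 636056/343 falls short of 48363/13 but (86/7)⁴ = 54700816/2401 reaches it, so n = 4.

4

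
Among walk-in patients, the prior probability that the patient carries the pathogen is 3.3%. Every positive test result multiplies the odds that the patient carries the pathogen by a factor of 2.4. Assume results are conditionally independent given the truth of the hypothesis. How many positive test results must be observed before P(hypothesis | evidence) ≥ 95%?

Prior odds = 0.033/0.967 = 33/967.
Likelihood ratio per positive test result = 2.4.
Target odds: 0.95 ÷ 0.05 = 19.
Need (33/967) × 2.4ⁿ ≥ 19, i.e. 2.4ⁿ ≥ 18373/33.
2.4⁷ = 35831808/78125 falls short of 18373/33 but 2.4⁸ = 429981696/390625 reaches it, so n = 8.

8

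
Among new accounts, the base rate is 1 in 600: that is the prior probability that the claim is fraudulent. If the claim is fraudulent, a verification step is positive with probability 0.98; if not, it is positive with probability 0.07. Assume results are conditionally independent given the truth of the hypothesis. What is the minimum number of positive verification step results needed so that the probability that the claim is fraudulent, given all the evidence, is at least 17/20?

4

Prior odds: (1/600) ÷ (599/600) = 1/599.
Likelihood ratio of a positive = 0.98/0.07 = 14.
Target posterior odds = 0.85/0.15 = 17/3.
Need (1/599) × 14ⁿ ≥ 17/3, i.e. 14ⁿ ≥ 10183/3.
14³ = 2744 falls short of 10183/3 but 14⁴ = 38416 reaches it, so n = 4.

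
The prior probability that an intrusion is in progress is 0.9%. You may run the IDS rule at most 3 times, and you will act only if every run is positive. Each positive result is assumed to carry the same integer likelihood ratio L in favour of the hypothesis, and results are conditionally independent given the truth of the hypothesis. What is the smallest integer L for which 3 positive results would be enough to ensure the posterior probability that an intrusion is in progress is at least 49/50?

Prior odds = 0.009/0.991 = 9/991.
Target odds = 0.98/0.02 = 49.
Need L³ ≥ 49 ÷ (9/991) = 48559/9.
17³ = 4913 < 48559/9 ≤ 5832 = 18³, so L = 18.

18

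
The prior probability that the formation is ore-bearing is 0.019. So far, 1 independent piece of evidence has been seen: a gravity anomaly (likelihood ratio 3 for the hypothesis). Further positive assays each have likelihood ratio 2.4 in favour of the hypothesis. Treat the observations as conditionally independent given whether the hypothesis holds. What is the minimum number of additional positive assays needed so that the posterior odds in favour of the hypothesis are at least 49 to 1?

Prior odds = 0.019/0.981 = 19/981.
Bayes factor of the evidence already in hand = 3.
Odds after that evidence = (19/981) × 3 = 19/327.
Target odds = 49.
Need 2.4ⁿ ≥ 49 ÷ (19/327) = 16023/19.
2.4⁷ = 35831808/78125 falls short of 16023/19 but 2.4⁸ = 429981696/390625 reaches it, so n = 8.

8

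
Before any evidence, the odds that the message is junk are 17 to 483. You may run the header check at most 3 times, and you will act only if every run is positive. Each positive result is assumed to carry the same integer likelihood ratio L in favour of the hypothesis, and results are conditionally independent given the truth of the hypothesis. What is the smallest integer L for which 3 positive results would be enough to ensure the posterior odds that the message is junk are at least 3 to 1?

5

Prior odds = 17/483.
Target odds = 3.
Need L³ ≥ 3 ÷ (17/483) = 1449/17.
4³ = 64 < 1449/17 ≤ 125 = 5³, so L = 5.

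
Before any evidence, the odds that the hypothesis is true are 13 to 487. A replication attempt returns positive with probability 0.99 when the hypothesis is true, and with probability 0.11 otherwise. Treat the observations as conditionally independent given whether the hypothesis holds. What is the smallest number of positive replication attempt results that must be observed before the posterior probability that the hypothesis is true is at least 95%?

Prior odds = 13/487.
Likelihood ratio of a positive result = 0.99/0.11 = 9.
Target odds: 0.95 ÷ 0.05 = 19.
Need (13/487) × 9ⁿ ≥ 19, i.e. 9ⁿ ≥ 9253/13.
9² = 81 falls short of 9253/13 but 9³ = 729 reaches it, so n = 3.

3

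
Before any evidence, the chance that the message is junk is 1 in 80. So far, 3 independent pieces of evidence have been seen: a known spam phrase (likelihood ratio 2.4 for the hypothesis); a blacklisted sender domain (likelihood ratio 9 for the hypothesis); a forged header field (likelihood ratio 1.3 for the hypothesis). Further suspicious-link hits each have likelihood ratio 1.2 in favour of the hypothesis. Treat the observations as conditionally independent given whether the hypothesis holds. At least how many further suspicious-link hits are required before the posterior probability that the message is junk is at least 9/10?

Prior odds = 0.0125/0.9875 = 1/79.
Combined Bayes factor of the evidence already in hand = 2.4 × 9 × 1.3 = 28.08.
Odds after that evidence = (1/79) × 28.08 = 702/1975.
Target odds = 0.9/0.1 = 9.
Need 1.2ⁿ ≥ 9 ÷ (702/1975) = 1975/78.
1.2¹⁷ ≈22.1861 falls short of 1975/78 but 1.2¹⁸ ≈26.6233 reaches it, so n = 18.

18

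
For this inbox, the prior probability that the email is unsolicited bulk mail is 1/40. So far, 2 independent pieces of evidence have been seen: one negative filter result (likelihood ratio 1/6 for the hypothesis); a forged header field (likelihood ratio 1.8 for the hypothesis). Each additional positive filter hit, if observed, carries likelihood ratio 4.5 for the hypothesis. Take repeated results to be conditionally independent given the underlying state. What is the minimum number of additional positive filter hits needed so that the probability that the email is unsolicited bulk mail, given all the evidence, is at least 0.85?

5

Prior odds = 0.025/0.975 = 1/39.
Combined Bayes factor of the evidence already in hand = (1/6) × 1.8 = 0.3.
Odds after that evidence = (1/39) × 0.3 = 1/130.
Target odds = 0.85/0.15 = 17/3.
Need 4.5ⁿ ≥ 17/3 ÷ (1/130) = 2210/3.
4.5⁴ = 410.0625 falls short of 2210/3 but 4.5⁵ = 1845.28125 reaches it, so n = 5.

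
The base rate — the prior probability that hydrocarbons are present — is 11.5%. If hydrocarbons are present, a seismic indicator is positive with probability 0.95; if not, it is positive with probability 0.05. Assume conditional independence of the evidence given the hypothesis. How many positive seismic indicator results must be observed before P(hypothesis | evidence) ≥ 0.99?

Prior odds = 0.115/0.885 = 23/177.
Likelihood ratio of a positive = 0.95/0.05 = 19.
Target posterior odds = 0.99/0.01 = 99.
Require 19ⁿ ≥ 99 ÷ (23/177) = 17523/23.
19² = 361 falls short of 17523/23 but 19³ = 6859 reaches it, so n = 3.

3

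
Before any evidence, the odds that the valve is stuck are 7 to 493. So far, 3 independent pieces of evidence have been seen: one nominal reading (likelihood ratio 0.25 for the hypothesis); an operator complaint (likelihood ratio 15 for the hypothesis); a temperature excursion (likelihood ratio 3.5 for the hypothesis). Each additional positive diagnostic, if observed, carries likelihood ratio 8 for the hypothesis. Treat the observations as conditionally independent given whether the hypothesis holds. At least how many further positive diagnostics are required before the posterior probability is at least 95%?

3

Prior odds = 7/493.
Combined Bayes factor of the evidence already in hand = 0.25 × 15 × 3.5 = 13.125.
Odds after that evidence = (7/493) × 13.125 = 735/3944.
Target odds = 0.95/0.05 = 19.
Need 8ⁿ ≥ 19 ÷ (735/3944) = 74936/735.
8² = 64 falls short of 74936/735 but 8³ = 512 reaches it, so n = 3.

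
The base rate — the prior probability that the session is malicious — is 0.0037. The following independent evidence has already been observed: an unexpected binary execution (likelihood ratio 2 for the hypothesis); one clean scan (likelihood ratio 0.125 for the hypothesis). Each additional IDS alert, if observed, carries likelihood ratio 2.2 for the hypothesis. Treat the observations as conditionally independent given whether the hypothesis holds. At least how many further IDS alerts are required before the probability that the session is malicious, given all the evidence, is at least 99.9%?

Prior odds = 0.0037/0.9963 = 37/9963.
Combined Bayes factor of the evidence already in hand = 2 × 0.125 = 0.25.
Odds after that evidence = (37/9963) × 0.25 = 37/39852.
Target odds = 0.999/0.001 = 999.
Need 2.2ⁿ ≥ 999 ÷ (37/39852) = 1076004.
2.2¹⁷ ≈662500 falls short of 1076004 but 2.2¹⁸ ≈1.4575e+06 reaches it, so n = 18.

18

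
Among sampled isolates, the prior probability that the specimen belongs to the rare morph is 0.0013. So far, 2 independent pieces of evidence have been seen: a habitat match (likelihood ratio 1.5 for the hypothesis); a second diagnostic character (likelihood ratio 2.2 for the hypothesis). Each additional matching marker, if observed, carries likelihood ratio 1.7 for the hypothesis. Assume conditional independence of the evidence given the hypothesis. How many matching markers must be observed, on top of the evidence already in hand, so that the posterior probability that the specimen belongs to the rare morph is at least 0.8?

13

Prior odds = 0.0013/0.9987 = 13/9987.
Combined Bayes factor of the evidence already in hand = 1.5 × 2.2 = 3.3.
Odds after that evidence = (13/9987) × 3.3 = 143/33290.
Target odds = 0.8/0.2 = 4.
Need 1.7ⁿ ≥ 4 ÷ (143/33290) = 133160/143.
1.7¹² ≈582.622 falls short of 133160/143 but 1.7¹³ ≈990.458 reaches it, so n = 13.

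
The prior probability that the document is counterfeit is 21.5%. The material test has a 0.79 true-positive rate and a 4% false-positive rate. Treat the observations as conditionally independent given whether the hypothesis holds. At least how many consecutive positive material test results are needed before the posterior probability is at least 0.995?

3

Prior odds: 0.215 ÷ 0.785 = 43/157.
Likelihood ratio of a positive result = 0.79/0.04 = 19.75.
Target posterior odds = 0.995/0.005 = 199.
Require 19.75ⁿ ≥ 199 ÷ (43/157) = 31243/43.
19.75² = 390.0625 falls short of 31243/43 but 19.75³ = 7703.734375 reaches it, so n = 3.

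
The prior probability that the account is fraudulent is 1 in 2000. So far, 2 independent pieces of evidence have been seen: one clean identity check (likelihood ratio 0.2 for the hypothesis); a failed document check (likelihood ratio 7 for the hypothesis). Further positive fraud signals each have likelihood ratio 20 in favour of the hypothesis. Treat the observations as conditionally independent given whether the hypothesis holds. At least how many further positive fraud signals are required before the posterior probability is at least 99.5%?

Prior odds = 0.0005/0.9995 = 1/1999.
Combined Bayes factor of the evidence already in hand = 0.2 × 7 = 1.4.
Odds after that evidence = (1/1999) × 1.4 = 7/9995.
Target odds = 0.995/0.005 = 199.
Need 20ⁿ ≥ 199 ÷ (7/9995) = 1989005/7.
20⁴ = 160000 falls short of 1989005/7 but 20⁵ = 3200000 reaches it, so n = 5.

5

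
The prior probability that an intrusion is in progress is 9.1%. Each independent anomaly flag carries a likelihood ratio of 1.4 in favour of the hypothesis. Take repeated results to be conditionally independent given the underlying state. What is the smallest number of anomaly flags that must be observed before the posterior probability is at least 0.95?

16

Prior odds = 0.091/0.909 = 91/909.
Likelihood ratio per anomaly flag = 1.4.
Target posterior odds = 0.95/0.05 = 19.
Need (91/909) × 1.4ⁿ ≥ 19, i.e. 1.4ⁿ ≥ 17271/91.
1.4¹⁵ ≈155.568 falls short of 17271/91 but 1.4¹⁶ ≈217.795 reaches it, so n = 16.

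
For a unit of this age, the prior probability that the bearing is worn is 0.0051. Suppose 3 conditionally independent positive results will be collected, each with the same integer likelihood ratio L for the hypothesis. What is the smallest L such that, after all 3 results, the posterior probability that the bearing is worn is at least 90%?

13

Prior odds = 0.0051/0.9949 = 51/9949.
Target odds = 0.9/0.1 = 9.
Need L³ ≥ 9 ÷ (51/9949) = 29847/17.
12³ = 1728 < 29847/17 ≤ 2197 = 13³, so L = 13.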